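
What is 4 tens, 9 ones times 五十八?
Convert 4 tens, 9 ones (place-value notation) → 4×10 + 9 = 49 (decimal)
Convert 五十八 (Chinese numeral) → 5×10 + 8 = 58 (decimal)
Compute 49 × 58 = 2842
2842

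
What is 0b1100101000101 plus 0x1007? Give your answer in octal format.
Convert 0b1100101000101 (binary) → 4096 + 2048 + 256 + 64 + 4 + 1 = 6469 (decimal)
Convert 0x1007 (hexadecimal) → 1×4096 + 7 = 4103 (decimal)
Compute 6469 + 4103 = 10572
Convert 10572 (decimal) → 10572 = 2×4096 + 4×512 + 5×64 + 1×8 + 4 → 0o24514 (octal)
0o24514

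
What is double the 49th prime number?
The 49th prime number = 227
Compute 227 × 2 = 454
454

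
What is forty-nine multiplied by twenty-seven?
Convert forty-nine (English words) → 49 (decimal)
Convert twenty-seven (English words) → 27 (decimal)
Compute 49 × 27 = 1323
1323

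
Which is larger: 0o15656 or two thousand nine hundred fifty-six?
Convert 0o15656 (octal) → 1×4096 + 5×512 + 6×64 + 5×8 + 6 = 7086 (decimal)
Convert two thousand nine hundred fifty-six (English words) → 2×1000 + 9×100 + 56 = 2956 (decimal)
Compare 7086 vs 2956: larger = 7086
7086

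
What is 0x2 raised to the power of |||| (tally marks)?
Convert 0x2 (hexadecimal) → 2 (decimal)
Convert |||| (tally marks) → 4 (decimal)
Compute 2 ^ 4 = 16
16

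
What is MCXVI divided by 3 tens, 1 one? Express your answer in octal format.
Convert MCXVI (Roman numeral) → 1000 + 100 + 10 + 5 + 1 = 1116 (decimal)
Convert 3 tens, 1 one (place-value notation) → 3×10 + 1 = 31 (decimal)
Compute 1116 ÷ 31 = 36
Convert 36 (decimal) → 36 = 4×8 + 4 → 0o44 (octal)
0o44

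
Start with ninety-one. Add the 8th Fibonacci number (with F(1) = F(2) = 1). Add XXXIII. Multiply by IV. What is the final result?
Convert ninety-one (English words) → 91 (decimal)
Start: 91
Convert the 8th Fibonacci number (with F(1) = F(2) = 1) (Fibonacci index) → 1, 1, 2, 3, 5, 8, 13, 21 → 21 (decimal)
91 + 21 = 112
Convert XXXIII (Roman numeral) → 10 + 10 + 10 + 1 + 1 + 1 = 33 (decimal)
112 + 33 = 145
Convert IV (Roman numeral) → 4 (decimal)
145 × 4 = 580
580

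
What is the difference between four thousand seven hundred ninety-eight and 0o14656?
Convert four thousand seven hundred ninety-eight (English words) → 4×1000 + 7×100 + 98 = 4798 (decimal)
Convert 0o14656 (octal) → 1×4096 + 4×512 + 6×64 + 5×8 + 6 = 6574 (decimal)
Difference: |4798 - 6574| = 1776
1776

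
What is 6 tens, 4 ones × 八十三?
Convert 6 tens, 4 ones (place-value notation) → 6×10 + 4 = 64 (decimal)
Convert 八十三 (Chinese numeral) → 8×10 + 3 = 83 (decimal)
Compute 64 × 83 = 5312
5312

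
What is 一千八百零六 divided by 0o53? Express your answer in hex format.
Convert 一千八百零六 (Chinese numeral) → 1×1000 + 8×100 + 6 = 1806 (decimal)
Convert 0o53 (octal) → 5×8 + 3 = 43 (decimal)
Compute 1806 ÷ 43 = 42
Convert 42 (decimal) → 42 = 2×16 + 10 → 0x2A (hexadecimal)
0x2A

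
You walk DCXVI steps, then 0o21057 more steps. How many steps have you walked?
Convert DCXVI (Roman numeral) → 500 + 100 + 10 + 5 + 1 = 616 (decimal)
Convert 0o21057 (octal) → 2×4096 + 1×512 + 5×8 + 7 = 8751 (decimal)
Compute 616 + 8751 = 9367
9367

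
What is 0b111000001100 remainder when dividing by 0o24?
Convert 0b111000001100 (binary) → 2048 + 1024 + 512 + 8 + 4 = 3596 (decimal)
Convert 0o24 (octal) → 2×8 + 4 = 20 (decimal)
Compute 3596 mod 20 = 16
16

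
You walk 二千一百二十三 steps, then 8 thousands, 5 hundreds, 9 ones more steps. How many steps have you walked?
Convert 二千一百二十三 (Chinese numeral) → 2×1000 + 1×100 + 2×10 + 3 = 2123 (decimal)
Convert 8 thousands, 5 hundreds, 9 ones (place-value notation) → 8×1000 + 5×100 + 9 = 8509 (decimal)
Compute 2123 + 8509 = 10632
10632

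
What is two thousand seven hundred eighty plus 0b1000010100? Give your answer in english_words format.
Convert two thousand seven hundred eighty (English words) → 2×1000 + 7×100 + 80 = 2780 (decimal)
Convert 0b1000010100 (binary) → 512 + 16 + 4 = 532 (decimal)
Compute 2780 + 532 = 3312
Convert 3312 (decimal) → 3312 = 3×1000 + 3×100 + 12 → three thousand three hundred twelve (English words)
three thousand three hundred twelve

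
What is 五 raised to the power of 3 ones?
Convert 五 (Chinese numeral) → 5 (decimal)
Convert 3 ones (place-value notation) → 3 (decimal)
Compute 5 ^ 3 = 125
125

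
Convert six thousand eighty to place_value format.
Convert six thousand eighty (English words) → 6×1000 + 80 = 6080 (decimal)
Convert 6080 (decimal) → 6080 = 6×1000 + 8×10 → 6 thousands, 8 tens (place-value notation)
6 thousands, 8 tens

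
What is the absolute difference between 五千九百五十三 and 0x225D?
Convert 五千九百五十三 (Chinese numeral) → 5×1000 + 9×100 + 5×10 + 3 = 5953 (decimal)
Convert 0x225D (hexadecimal) → 2×4096 + 2×256 + 5×16 + 13 = 8797 (decimal)
Compute |5953 - 8797| = 2844
2844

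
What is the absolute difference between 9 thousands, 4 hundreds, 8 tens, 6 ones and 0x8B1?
Convert 9 thousands, 4 hundreds, 8 tens, 6 ones (place-value notation) → 9×1000 + 4×100 + 8×10 + 6 = 9486 (decimal)
Convert 0x8B1 (hexadecimal) → 8×256 + 11×16 + 1 = 2225 (decimal)
Compute |9486 - 2225| = 7261
7261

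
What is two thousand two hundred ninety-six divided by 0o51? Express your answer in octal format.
Convert two thousand two hundred ninety-six (English words) → 2×1000 + 2×100 + 96 = 2296 (decimal)
Convert 0o51 (octal) → 5×8 + 1 = 41 (decimal)
Compute 2296 ÷ 41 = 56
Convert 56 (decimal) → 56 = 7×8 → 0o70 (octal)
0o70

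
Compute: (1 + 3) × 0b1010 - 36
Convert 0b1010 (binary) → 8 + 2 = 10 (decimal)
Expression in decimal: (1 + 3) × 10 - 36
Parentheses first: 1 + 3 = 4
Multiply: 4 × 10 = 40
Subtract: 40 - 36 = 4
4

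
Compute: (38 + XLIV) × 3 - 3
Convert XLIV (Roman numeral) → 40 + 4 = 44 (decimal)
Expression in decimal: (38 + 44) × 3 - 3
Parentheses first: 38 + 44 = 82
Multiply: 82 × 3 = 246
Subtract: 246 - 3 = 243
243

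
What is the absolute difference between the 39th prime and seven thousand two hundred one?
Convert the 39th prime (prime index) → 167 (decimal)
Convert seven thousand two hundred one (English words) → 7×1000 + 2×100 + 1 = 7201 (decimal)
Compute |167 - 7201| = 7034
7034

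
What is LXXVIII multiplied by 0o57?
Convert LXXVIII (Roman numeral) → 50 + 10 + 10 + 5 + 1 + 1 + 1 = 78 (decimal)
Convert 0o57 (octal) → 5×8 + 7 = 47 (decimal)
Compute 78 × 47 = 3666
3666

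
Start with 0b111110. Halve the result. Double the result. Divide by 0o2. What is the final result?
Convert 0b111110 (binary) → 32 + 16 + 8 + 4 + 2 = 62 (decimal)
Start: 62
62 ÷ 2 = 31
31 × 2 = 62
Convert 0o2 (octal) → 2 (decimal)
62 ÷ 2 = 31
31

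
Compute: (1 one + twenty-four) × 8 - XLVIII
Convert 1 one (place-value notation) → 1 (decimal)
Convert twenty-four (English words) → 24 (decimal)
Convert XLVIII (Roman numeral) → 40 + 5 + 1 + 1 + 1 = 48 (decimal)
Expression in decimal: (1 + 24) × 8 - 48
Parentheses first: 1 + 24 = 25
Multiply: 25 × 8 = 200
Subtract: 200 - 48 = 152
152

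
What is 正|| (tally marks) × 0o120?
Convert 正|| (tally marks) → 5 + 2 = 7 (decimal)
Convert 0o120 (octal) → 1×64 + 2×8 = 80 (decimal)
Compute 7 × 80 = 560
560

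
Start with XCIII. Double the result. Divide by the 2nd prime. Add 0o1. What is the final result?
Convert XCIII (Roman numeral) → 90 + 1 + 1 + 1 = 93 (decimal)
Start: 93
93 × 2 = 186
Convert the 2nd prime (prime index) → 3 (decimal)
186 ÷ 3 = 62
Convert 0o1 (octal) → 1 (decimal)
62 + 1 = 63
63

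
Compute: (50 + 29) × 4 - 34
Parentheses first: 50 + 29 = 79
Multiply: 79 × 4 = 316
Subtract: 316 - 34 = 282
282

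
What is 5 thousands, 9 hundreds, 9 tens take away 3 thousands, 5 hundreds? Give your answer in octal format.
Convert 5 thousands, 9 hundreds, 9 tens (place-value notation) → 5×1000 + 9×100 + 9×10 = 5990 (decimal)
Convert 3 thousands, 5 hundreds (place-value notation) → 3×1000 + 5×100 = 3500 (decimal)
Compute 5990 - 3500 = 2490
Convert 2490 (decimal) → 2490 = 4×512 + 6×64 + 7×8 + 2 → 0o4672 (octal)
0o4672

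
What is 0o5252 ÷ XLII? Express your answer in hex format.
Convert 0o5252 (octal) → 5×512 + 2×64 + 5×8 + 2 = 2730 (decimal)
Convert XLII (Roman numeral) → 40 + 1 + 1 = 42 (decimal)
Compute 2730 ÷ 42 = 65
Convert 65 (decimal) → 65 = 4×16 + 1 → 0x41 (hexadecimal)
0x41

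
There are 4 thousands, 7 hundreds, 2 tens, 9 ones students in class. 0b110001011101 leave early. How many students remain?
Convert 4 thousands, 7 hundreds, 2 tens, 9 ones (place-value notation) → 4×1000 + 7×100 + 2×10 + 9 = 4729 (decimal)
Convert 0b110001011101 (binary) → 2048 + 1024 + 64 + 16 + 8 + 4 + 1 = 3165 (decimal)
Compute 4729 - 3165 = 1564
1564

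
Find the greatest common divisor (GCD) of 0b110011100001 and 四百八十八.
Convert 0b110011100001 (binary) → 2048 + 1024 + 128 + 64 + 32 + 1 = 3297 (decimal)
Convert 四百八十八 (Chinese numeral) → 4×100 + 8×10 + 8 = 488 (decimal)
Compute gcd(3297, 488) = 1
1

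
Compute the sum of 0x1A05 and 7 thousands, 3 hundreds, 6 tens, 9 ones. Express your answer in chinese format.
Convert 0x1A05 (hexadecimal) → 1×4096 + 10×256 + 5 = 6661 (decimal)
Convert 7 thousands, 3 hundreds, 6 tens, 9 ones (place-value notation) → 7×1000 + 3×100 + 6×10 + 9 = 7369 (decimal)
Compute 6661 + 7369 = 14030
Convert 14030 (decimal) → 14030 = 1×10000 + 4×1000 + 3×10 → 一万四千零三十 (Chinese numeral)
一万四千零三十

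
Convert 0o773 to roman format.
Convert 0o773 (octal) → 7×64 + 7×8 + 3 = 507 (decimal)
Convert 507 (decimal) → 507 = 500 + 5 + 1 + 1 → DVII (Roman numeral)
DVII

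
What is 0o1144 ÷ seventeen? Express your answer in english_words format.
Convert 0o1144 (octal) → 1×512 + 1×64 + 4×8 + 4 = 612 (decimal)
Convert seventeen (English words) → 17 (decimal)
Compute 612 ÷ 17 = 36
Convert 36 (decimal) → thirty-six (English words)
thirty-six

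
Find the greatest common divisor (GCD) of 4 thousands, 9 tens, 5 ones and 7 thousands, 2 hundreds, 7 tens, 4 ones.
Convert 4 thousands, 9 tens, 5 ones (place-value notation) → 4×1000 + 9×10 + 5 = 4095 (decimal)
Convert 7 thousands, 2 hundreds, 7 tens, 4 ones (place-value notation) → 7×1000 + 2×100 + 7×10 + 4 = 7274 (decimal)
Compute gcd(4095, 7274) = 1
1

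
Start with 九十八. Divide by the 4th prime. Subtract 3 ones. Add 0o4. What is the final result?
Convert 九十八 (Chinese numeral) → 9×10 + 8 = 98 (decimal)
Start: 98
Convert the 4th prime (prime index) → 7 (decimal)
98 ÷ 7 = 14
Convert 3 ones (place-value notation) → 3 (decimal)
14 - 3 = 11
Convert 0o4 (octal) → 4 (decimal)
11 + 4 = 15
15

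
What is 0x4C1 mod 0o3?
Convert 0x4C1 (hexadecimal) → 4×256 + 12×16 + 1 = 1217 (decimal)
Convert 0o3 (octal) → 3 (decimal)
Compute 1217 mod 3 = 2
2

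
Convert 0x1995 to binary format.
Convert 0x1995 (hexadecimal) → 1×4096 + 9×256 + 9×16 + 5 = 6549 (decimal)
Convert 6549 (decimal) → 6549 = 4096 + 2048 + 256 + 128 + 16 + 4 + 1 → 0b1100110010101 (binary)
0b1100110010101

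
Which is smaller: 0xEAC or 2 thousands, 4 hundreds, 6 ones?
Convert 0xEAC (hexadecimal) → 14×256 + 10×16 + 12 = 3756 (decimal)
Convert 2 thousands, 4 hundreds, 6 ones (place-value notation) → 2×1000 + 4×100 + 6 = 2406 (decimal)
Compare 3756 vs 2406: smaller = 2406
2406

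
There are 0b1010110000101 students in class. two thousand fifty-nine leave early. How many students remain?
Convert 0b1010110000101 (binary) → 4096 + 1024 + 256 + 128 + 4 + 1 = 5509 (decimal)
Convert two thousand fifty-nine (English words) → 2×1000 + 59 = 2059 (decimal)
Compute 5509 - 2059 = 3450
3450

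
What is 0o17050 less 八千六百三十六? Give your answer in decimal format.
Convert 0o17050 (octal) → 1×4096 + 7×512 + 5×8 = 7720 (decimal)
Convert 八千六百三十六 (Chinese numeral) → 8×1000 + 6×100 + 3×10 + 6 = 8636 (decimal)
Compute 7720 - 8636 = -916
-916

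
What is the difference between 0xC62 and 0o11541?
Convert 0xC62 (hexadecimal) → 12×256 + 6×16 + 2 = 3170 (decimal)
Convert 0o11541 (octal) → 1×4096 + 1×512 + 5×64 + 4×8 + 1 = 4961 (decimal)
Difference: |3170 - 4961| = 1791
1791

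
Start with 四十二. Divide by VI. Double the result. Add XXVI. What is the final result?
Convert 四十二 (Chinese numeral) → 4×10 + 2 = 42 (decimal)
Start: 42
Convert VI (Roman numeral) → 5 + 1 = 6 (decimal)
42 ÷ 6 = 7
7 × 2 = 14
Convert XXVI (Roman numeral) → 10 + 10 + 5 + 1 = 26 (decimal)
14 + 26 = 40
40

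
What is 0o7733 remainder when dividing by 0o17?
Convert 0o7733 (octal) → 7×512 + 7×64 + 3×8 + 3 = 4059 (decimal)
Convert 0o17 (octal) → 1×8 + 7 = 15 (decimal)
Compute 4059 mod 15 = 9
9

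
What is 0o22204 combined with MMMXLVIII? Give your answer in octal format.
Convert 0o22204 (octal) → 2×4096 + 2×512 + 2×64 + 4 = 9348 (decimal)
Convert MMMXLVIII (Roman numeral) → 1000 + 1000 + 1000 + 40 + 5 + 1 + 1 + 1 = 3048 (decimal)
Compute 9348 + 3048 = 12396
Convert 12396 (decimal) → 12396 = 3×4096 + 1×64 + 5×8 + 4 → 0o30154 (octal)
0o30154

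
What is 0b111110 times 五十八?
Convert 0b111110 (binary) → 32 + 16 + 8 + 4 + 2 = 62 (decimal)
Convert 五十八 (Chinese numeral) → 5×10 + 8 = 58 (decimal)
Compute 62 × 58 = 3596
3596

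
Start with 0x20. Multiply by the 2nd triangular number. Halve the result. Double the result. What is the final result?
Convert 0x20 (hexadecimal) → 2×16 = 32 (decimal)
Start: 32
Convert the 2nd triangular number (triangular index) → 2×3/2 = 3 (decimal)
32 × 3 = 96
96 ÷ 2 = 48
48 × 2 = 96
96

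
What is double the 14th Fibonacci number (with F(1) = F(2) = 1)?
The 14th Fibonacci number (with F(1) = F(2) = 1): 1, 1, 2, 3, 5, 8, 13, 21, 34, 55, 89, 144, 233, 377 → 377
Compute 377 × 2 = 754
754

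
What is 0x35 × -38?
Convert 0x35 (hexadecimal) → 3×16 + 5 = 53 (decimal)
Compute 53 × -38 = -2014
-2014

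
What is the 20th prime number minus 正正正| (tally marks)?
The 20th prime number = 71
Convert 正正正| (tally marks) → 5 + 5 + 5 + 1 = 16 (decimal)
Compute 71 - 16 = 55
55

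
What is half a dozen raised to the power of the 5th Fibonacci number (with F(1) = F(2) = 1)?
Convert half a dozen (colloquial) → 6 (decimal)
Convert the 5th Fibonacci number (with F(1) = F(2) = 1) (Fibonacci index) → 1, 1, 2, 3, 5 → 5 (decimal)
Compute 6 ^ 5 = 7776
7776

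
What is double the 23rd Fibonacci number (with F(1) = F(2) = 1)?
The 23rd Fibonacci number (with F(1) = F(2) = 1) = 28657
Compute 28657 × 2 = 57314
57314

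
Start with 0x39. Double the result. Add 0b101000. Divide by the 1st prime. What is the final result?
Convert 0x39 (hexadecimal) → 3×16 + 9 = 57 (decimal)
Start: 57
57 × 2 = 114
Convert 0b101000 (binary) → 32 + 8 = 40 (decimal)
114 + 40 = 154
Convert the 1st prime (prime index) → 2 (decimal)
154 ÷ 2 = 77
77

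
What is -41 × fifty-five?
Convert fifty-five (English words) → 55 (decimal)
Compute -41 × 55 = -2255
-2255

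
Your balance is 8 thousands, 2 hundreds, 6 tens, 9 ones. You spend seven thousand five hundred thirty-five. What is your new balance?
Convert 8 thousands, 2 hundreds, 6 tens, 9 ones (place-value notation) → 8×1000 + 2×100 + 6×10 + 9 = 8269 (decimal)
Convert seven thousand five hundred thirty-five (English words) → 7×1000 + 5×100 + 35 = 7535 (decimal)
Compute 8269 - 7535 = 734
734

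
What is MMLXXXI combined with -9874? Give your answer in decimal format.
Convert MMLXXXI (Roman numeral) → 1000 + 1000 + 50 + 10 + 10 + 10 + 1 = 2081 (decimal)
Compute 2081 + -9874 = -7793
-7793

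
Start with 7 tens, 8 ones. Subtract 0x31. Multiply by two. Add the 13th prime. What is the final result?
Convert 7 tens, 8 ones (place-value notation) → 7×10 + 8 = 78 (decimal)
Start: 78
Convert 0x31 (hexadecimal) → 3×16 + 1 = 49 (decimal)
78 - 49 = 29
Convert two (English words) → 2 (decimal)
29 × 2 = 58
Convert the 13th prime (prime index) → 41 (decimal)
58 + 41 = 99
99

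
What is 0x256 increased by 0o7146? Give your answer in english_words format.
Convert 0x256 (hexadecimal) → 2×256 + 5×16 + 6 = 598 (decimal)
Convert 0o7146 (octal) → 7×512 + 1×64 + 4×8 + 6 = 3686 (decimal)
Compute 598 + 3686 = 4284
Convert 4284 (decimal) → 4284 = 4×1000 + 2×100 + 84 → four thousand two hundred eighty-four (English words)
four thousand two hundred eighty-four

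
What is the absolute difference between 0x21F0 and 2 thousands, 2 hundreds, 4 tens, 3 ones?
Convert 0x21F0 (hexadecimal) → 2×4096 + 1×256 + 15×16 = 8688 (decimal)
Convert 2 thousands, 2 hundreds, 4 tens, 3 ones (place-value notation) → 2×1000 + 2×100 + 4×10 + 3 = 2243 (decimal)
Compute |8688 - 2243| = 6445
6445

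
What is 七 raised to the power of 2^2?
Convert 七 (Chinese numeral) → 7 (decimal)
Convert 2^2 (power) → 4 (decimal)
Compute 7 ^ 4 = 2401
2401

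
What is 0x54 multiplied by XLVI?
Convert 0x54 (hexadecimal) → 5×16 + 4 = 84 (decimal)
Convert XLVI (Roman numeral) → 40 + 5 + 1 = 46 (decimal)
Compute 84 × 46 = 3864
3864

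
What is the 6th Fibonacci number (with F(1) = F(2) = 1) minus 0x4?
The 6th Fibonacci number (with F(1) = F(2) = 1): 1, 1, 2, 3, 5, 8 → 8
Convert 0x4 (hexadecimal) → 4 (decimal)
Compute 8 - 4 = 4
4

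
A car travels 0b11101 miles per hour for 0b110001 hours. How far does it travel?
Convert 0b11101 (binary) → 16 + 8 + 4 + 1 = 29 (decimal)
Convert 0b110001 (binary) → 32 + 16 + 1 = 49 (decimal)
Compute 29 × 49 = 1421
1421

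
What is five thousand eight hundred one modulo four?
Convert five thousand eight hundred one (English words) → 5×1000 + 8×100 + 1 = 5801 (decimal)
Convert four (English words) → 4 (decimal)
Compute 5801 mod 4 = 1
1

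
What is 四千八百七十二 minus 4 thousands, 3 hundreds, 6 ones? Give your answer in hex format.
Convert 四千八百七十二 (Chinese numeral) → 4×1000 + 8×100 + 7×10 + 2 = 4872 (decimal)
Convert 4 thousands, 3 hundreds, 6 ones (place-value notation) → 4×1000 + 3×100 + 6 = 4306 (decimal)
Compute 4872 - 4306 = 566
Convert 566 (decimal) → 566 = 2×256 + 3×16 + 6 → 0x236 (hexadecimal)
0x236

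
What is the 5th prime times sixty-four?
Convert the 5th prime (prime index) → 11 (decimal)
Convert sixty-four (English words) → 64 (decimal)
Compute 11 × 64 = 704
704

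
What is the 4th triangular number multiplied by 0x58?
Convert the 4th triangular number (triangular index) → 4×5/2 = 10 (decimal)
Convert 0x58 (hexadecimal) → 5×16 + 8 = 88 (decimal)
Compute 10 × 88 = 880
880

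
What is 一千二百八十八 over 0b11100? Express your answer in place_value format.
Convert 一千二百八十八 (Chinese numeral) → 1×1000 + 2×100 + 8×10 + 8 = 1288 (decimal)
Convert 0b11100 (binary) → 16 + 8 + 4 = 28 (decimal)
Compute 1288 ÷ 28 = 46
Convert 46 (decimal) → 46 = 4×10 + 6 → 4 tens, 6 ones (place-value notation)
4 tens, 6 ones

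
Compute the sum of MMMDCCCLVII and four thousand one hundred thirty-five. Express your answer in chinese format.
Convert MMMDCCCLVII (Roman numeral) → 1000 + 1000 + 1000 + 500 + 100 + 100 + 100 + 50 + 5 + 1 + 1 = 3857 (decimal)
Convert four thousand one hundred thirty-five (English words) → 4×1000 + 1×100 + 35 = 4135 (decimal)
Compute 3857 + 4135 = 7992
Convert 7992 (decimal) → 7992 = 7×1000 + 9×100 + 9×10 + 2 → 七千九百九十二 (Chinese numeral)
七千九百九十二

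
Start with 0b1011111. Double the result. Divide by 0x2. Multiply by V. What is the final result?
Convert 0b1011111 (binary) → 64 + 16 + 8 + 4 + 2 + 1 = 95 (decimal)
Start: 95
95 × 2 = 190
Convert 0x2 (hexadecimal) → 2 (decimal)
190 ÷ 2 = 95
Convert V (Roman numeral) → 5 (decimal)
95 × 5 = 475
475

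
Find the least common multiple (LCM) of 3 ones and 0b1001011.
Convert 3 ones (place-value notation) → 3 (decimal)
Convert 0b1001011 (binary) → 64 + 8 + 2 + 1 = 75 (decimal)
Compute lcm(3, 75) = 75
75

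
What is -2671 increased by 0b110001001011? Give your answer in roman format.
Convert 0b110001001011 (binary) → 2048 + 1024 + 64 + 8 + 2 + 1 = 3147 (decimal)
Compute -2671 + 3147 = 476
Convert 476 (decimal) → 476 = 400 + 50 + 10 + 10 + 5 + 1 → CDLXXVI (Roman numeral)
CDLXXVI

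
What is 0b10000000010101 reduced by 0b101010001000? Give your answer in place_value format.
Convert 0b10000000010101 (binary) → 8192 + 16 + 4 + 1 = 8213 (decimal)
Convert 0b101010001000 (binary) → 2048 + 512 + 128 + 8 = 2696 (decimal)
Compute 8213 - 2696 = 5517
Convert 5517 (decimal) → 5517 = 5×1000 + 5×100 + 1×10 + 7 → 5 thousands, 5 hundreds, 1 ten, 7 ones (place-value notation)
5 thousands, 5 hundreds, 1 ten, 7 ones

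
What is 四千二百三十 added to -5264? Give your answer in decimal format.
Convert 四千二百三十 (Chinese numeral) → 4×1000 + 2×100 + 3×10 = 4230 (decimal)
Compute 4230 + -5264 = -1034
-1034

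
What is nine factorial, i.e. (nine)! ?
Convert nine (English words) → 9 (decimal)
Compute 9! = 362880
362880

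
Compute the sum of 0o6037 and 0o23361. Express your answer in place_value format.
Convert 0o6037 (octal) → 6×512 + 3×8 + 7 = 3103 (decimal)
Convert 0o23361 (octal) → 2×4096 + 3×512 + 3×64 + 6×8 + 1 = 9969 (decimal)
Compute 3103 + 9969 = 13072
Convert 13072 (decimal) → 13072 = 13×1000 + 7×10 + 2 → 13 thousands, 7 tens, 2 ones (place-value notation)
13 thousands, 7 tens, 2 ones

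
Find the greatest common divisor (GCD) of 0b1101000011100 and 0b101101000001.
Convert 0b1101000011100 (binary) → 4096 + 2048 + 512 + 16 + 8 + 4 = 6684 (decimal)
Convert 0b101101000001 (binary) → 2048 + 512 + 256 + 64 + 1 = 2881 (decimal)
Compute gcd(6684, 2881) = 1
1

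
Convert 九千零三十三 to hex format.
Convert 九千零三十三 (Chinese numeral) → 9×1000 + 3×10 + 3 = 9033 (decimal)
Convert 9033 (decimal) → 9033 = 2×4096 + 3×256 + 4×16 + 9 → 0x2349 (hexadecimal)
0x2349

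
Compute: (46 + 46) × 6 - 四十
Convert 四十 (Chinese numeral) → 4×10 = 40 (decimal)
Expression in decimal: (46 + 46) × 6 - 40
Parentheses first: 46 + 46 = 92
Multiply: 92 × 6 = 552
Subtract: 552 - 40 = 512
512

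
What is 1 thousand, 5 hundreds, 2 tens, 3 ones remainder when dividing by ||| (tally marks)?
Convert 1 thousand, 5 hundreds, 2 tens, 3 ones (place-value notation) → 1×1000 + 5×100 + 2×10 + 3 = 1523 (decimal)
Convert ||| (tally marks) → 3 (decimal)
Compute 1523 mod 3 = 2
2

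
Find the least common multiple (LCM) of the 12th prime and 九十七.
Convert the 12th prime (prime index) → 37 (decimal)
Convert 九十七 (Chinese numeral) → 9×10 + 7 = 97 (decimal)
Compute lcm(37, 97) = 3589
3589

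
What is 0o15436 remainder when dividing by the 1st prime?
Convert 0o15436 (octal) → 1×4096 + 5×512 + 4×64 + 3×8 + 6 = 6942 (decimal)
Convert the 1st prime (prime index) → 2 (decimal)
Compute 6942 mod 2 = 0
0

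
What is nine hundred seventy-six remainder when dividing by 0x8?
Convert nine hundred seventy-six (English words) → 9×100 + 76 = 976 (decimal)
Convert 0x8 (hexadecimal) → 8 (decimal)
Compute 976 mod 8 = 0
0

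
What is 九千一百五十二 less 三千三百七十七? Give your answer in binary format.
Convert 九千一百五十二 (Chinese numeral) → 9×1000 + 1×100 + 5×10 + 2 = 9152 (decimal)
Convert 三千三百七十七 (Chinese numeral) → 3×1000 + 3×100 + 7×10 + 7 = 3377 (decimal)
Compute 9152 - 3377 = 5775
Convert 5775 (decimal) → 5775 = 4096 + 1024 + 512 + 128 + 8 + 4 + 2 + 1 → 0b1011010001111 (binary)
0b1011010001111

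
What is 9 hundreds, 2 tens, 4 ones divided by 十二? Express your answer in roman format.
Convert 9 hundreds, 2 tens, 4 ones (place-value notation) → 9×100 + 2×10 + 4 = 924 (decimal)
Convert 十二 (Chinese numeral) → 1×10 + 2 = 12 (decimal)
Compute 924 ÷ 12 = 77
Convert 77 (decimal) → 77 = 50 + 10 + 10 + 5 + 1 + 1 → LXXVII (Roman numeral)
LXXVII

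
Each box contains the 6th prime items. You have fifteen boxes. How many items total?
Convert the 6th prime (prime index) → 13 (decimal)
Convert fifteen (English words) → 15 (decimal)
Compute 13 × 15 = 195
195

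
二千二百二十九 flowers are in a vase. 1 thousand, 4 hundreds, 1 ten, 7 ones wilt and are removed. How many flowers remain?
Convert 二千二百二十九 (Chinese numeral) → 2×1000 + 2×100 + 2×10 + 9 = 2229 (decimal)
Convert 1 thousand, 4 hundreds, 1 ten, 7 ones (place-value notation) → 1×1000 + 4×100 + 1×10 + 7 = 1417 (decimal)
Compute 2229 - 1417 = 812
812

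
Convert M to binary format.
Convert M (Roman numeral) → 1000 (decimal)
Convert 1000 (decimal) → 1000 = 512 + 256 + 128 + 64 + 32 + 8 → 0b1111101000 (binary)
0b1111101000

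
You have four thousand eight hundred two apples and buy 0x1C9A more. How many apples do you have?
Convert four thousand eight hundred two (English words) → 4×1000 + 8×100 + 2 = 4802 (decimal)
Convert 0x1C9A (hexadecimal) → 1×4096 + 12×256 + 9×16 + 10 = 7322 (decimal)
Compute 4802 + 7322 = 12124
12124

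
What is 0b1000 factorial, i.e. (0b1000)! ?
Convert 0b1000 (binary) → 8 (decimal)
Compute 8! = 40320
40320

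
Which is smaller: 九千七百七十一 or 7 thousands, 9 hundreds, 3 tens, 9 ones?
Convert 九千七百七十一 (Chinese numeral) → 9×1000 + 7×100 + 7×10 + 1 = 9771 (decimal)
Convert 7 thousands, 9 hundreds, 3 tens, 9 ones (place-value notation) → 7×1000 + 9×100 + 3×10 + 9 = 7939 (decimal)
Compare 9771 vs 7939: smaller = 7939
7939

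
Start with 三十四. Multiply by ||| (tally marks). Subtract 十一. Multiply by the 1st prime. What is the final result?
Convert 三十四 (Chinese numeral) → 3×10 + 4 = 34 (decimal)
Start: 34
Convert ||| (tally marks) → 3 (decimal)
34 × 3 = 102
Convert 十一 (Chinese numeral) → 1×10 + 1 = 11 (decimal)
102 - 11 = 91
Convert the 1st prime (prime index) → 2 (decimal)
91 × 2 = 182
182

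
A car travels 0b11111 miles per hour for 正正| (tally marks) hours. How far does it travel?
Convert 0b11111 (binary) → 16 + 8 + 4 + 2 + 1 = 31 (decimal)
Convert 正正| (tally marks) → 5 + 5 + 1 = 11 (decimal)
Compute 31 × 11 = 341
341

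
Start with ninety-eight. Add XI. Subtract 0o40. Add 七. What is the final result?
Convert ninety-eight (English words) → 98 (decimal)
Start: 98
Convert XI (Roman numeral) → 10 + 1 = 11 (decimal)
98 + 11 = 109
Convert 0o40 (octal) → 4×8 = 32 (decimal)
109 - 32 = 77
Convert 七 (Chinese numeral) → 7 (decimal)
77 + 7 = 84
84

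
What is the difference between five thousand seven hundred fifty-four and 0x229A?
Convert five thousand seven hundred fifty-four (English words) → 5×1000 + 7×100 + 54 = 5754 (decimal)
Convert 0x229A (hexadecimal) → 2×4096 + 2×256 + 9×16 + 10 = 8858 (decimal)
Difference: |5754 - 8858| = 3104
3104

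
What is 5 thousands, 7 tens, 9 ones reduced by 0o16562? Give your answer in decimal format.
Convert 5 thousands, 7 tens, 9 ones (place-value notation) → 5×1000 + 7×10 + 9 = 5079 (decimal)
Convert 0o16562 (octal) → 1×4096 + 6×512 + 5×64 + 6×8 + 2 = 7538 (decimal)
Compute 5079 - 7538 = -2459
-2459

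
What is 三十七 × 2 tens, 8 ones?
Convert 三十七 (Chinese numeral) → 3×10 + 7 = 37 (decimal)
Convert 2 tens, 8 ones (place-value notation) → 2×10 + 8 = 28 (decimal)
Compute 37 × 28 = 1036
1036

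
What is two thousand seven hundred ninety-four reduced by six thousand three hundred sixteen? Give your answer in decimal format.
Convert two thousand seven hundred ninety-four (English words) → 2×1000 + 7×100 + 94 = 2794 (decimal)
Convert six thousand three hundred sixteen (English words) → 6×1000 + 3×100 + 16 = 6316 (decimal)
Compute 2794 - 6316 = -3522
-3522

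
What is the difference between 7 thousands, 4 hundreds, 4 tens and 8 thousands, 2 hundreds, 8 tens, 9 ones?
Convert 7 thousands, 4 hundreds, 4 tens (place-value notation) → 7×1000 + 4×100 + 4×10 = 7440 (decimal)
Convert 8 thousands, 2 hundreds, 8 tens, 9 ones (place-value notation) → 8×1000 + 2×100 + 8×10 + 9 = 8289 (decimal)
Difference: |7440 - 8289| = 849
849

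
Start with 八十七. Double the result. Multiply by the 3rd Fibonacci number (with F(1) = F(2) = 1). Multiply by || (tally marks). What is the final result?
Convert 八十七 (Chinese numeral) → 8×10 + 7 = 87 (decimal)
Start: 87
87 × 2 = 174
Convert the 3rd Fibonacci number (with F(1) = F(2) = 1) (Fibonacci index) → 1, 1, 2 → 2 (decimal)
174 × 2 = 348
Convert || (tally marks) → 2 (decimal)
348 × 2 = 696
696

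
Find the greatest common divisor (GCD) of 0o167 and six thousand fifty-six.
Convert 0o167 (octal) → 1×64 + 6×8 + 7 = 119 (decimal)
Convert six thousand fifty-six (English words) → 6×1000 + 56 = 6056 (decimal)
Compute gcd(119, 6056) = 1
1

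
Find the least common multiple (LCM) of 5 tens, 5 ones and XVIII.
Convert 5 tens, 5 ones (place-value notation) → 5×10 + 5 = 55 (decimal)
Convert XVIII (Roman numeral) → 10 + 5 + 1 + 1 + 1 = 18 (decimal)
Compute lcm(55, 18) = 990
990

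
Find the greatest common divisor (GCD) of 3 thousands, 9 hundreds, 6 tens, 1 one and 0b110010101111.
Convert 3 thousands, 9 hundreds, 6 tens, 1 one (place-value notation) → 3×1000 + 9×100 + 6×10 + 1 = 3961 (decimal)
Convert 0b110010101111 (binary) → 2048 + 1024 + 128 + 32 + 8 + 4 + 2 + 1 = 3247 (decimal)
Compute gcd(3961, 3247) = 17
17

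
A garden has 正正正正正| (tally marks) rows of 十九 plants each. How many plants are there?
Convert 十九 (Chinese numeral) → 1×10 + 9 = 19 (decimal)
Convert 正正正正正| (tally marks) → 5 + 5 + 5 + 5 + 5 + 1 = 26 (decimal)
Compute 19 × 26 = 494
494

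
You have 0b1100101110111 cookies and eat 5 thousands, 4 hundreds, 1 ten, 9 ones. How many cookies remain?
Convert 0b1100101110111 (binary) → 4096 + 2048 + 256 + 64 + 32 + 16 + 4 + 2 + 1 = 6519 (decimal)
Convert 5 thousands, 4 hundreds, 1 ten, 9 ones (place-value notation) → 5×1000 + 4×100 + 1×10 + 9 = 5419 (decimal)
Compute 6519 - 5419 = 1100
1100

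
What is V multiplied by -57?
Convert V (Roman numeral) → 5 (decimal)
Compute 5 × -57 = -285
-285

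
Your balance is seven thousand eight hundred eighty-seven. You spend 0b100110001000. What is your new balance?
Convert seven thousand eight hundred eighty-seven (English words) → 7×1000 + 8×100 + 87 = 7887 (decimal)
Convert 0b100110001000 (binary) → 2048 + 256 + 128 + 8 = 2440 (decimal)
Compute 7887 - 2440 = 5447
5447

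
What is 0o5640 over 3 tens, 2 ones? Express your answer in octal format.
Convert 0o5640 (octal) → 5×512 + 6×64 + 4×8 = 2976 (decimal)
Convert 3 tens, 2 ones (place-value notation) → 3×10 + 2 = 32 (decimal)
Compute 2976 ÷ 32 = 93
Convert 93 (decimal) → 93 = 1×64 + 3×8 + 5 → 0o135 (octal)
0o135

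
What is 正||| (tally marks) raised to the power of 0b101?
Convert 正||| (tally marks) → 5 + 3 = 8 (decimal)
Convert 0b101 (binary) → 4 + 1 = 5 (decimal)
Compute 8 ^ 5 = 32768
32768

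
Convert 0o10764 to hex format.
Convert 0o10764 (octal) → 1×4096 + 7×64 + 6×8 + 4 = 4596 (decimal)
Convert 4596 (decimal) → 4596 = 1×4096 + 1×256 + 15×16 + 4 → 0x11F4 (hexadecimal)
0x11F4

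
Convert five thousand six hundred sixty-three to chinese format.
Convert five thousand six hundred sixty-three (English words) → 5×1000 + 6×100 + 63 = 5663 (decimal)
Convert 5663 (decimal) → 5663 = 5×1000 + 6×100 + 6×10 + 3 → 五千六百六十三 (Chinese numeral)
五千六百六十三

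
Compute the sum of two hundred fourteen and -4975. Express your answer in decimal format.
Convert two hundred fourteen (English words) → 2×100 + 14 = 214 (decimal)
Compute 214 + -4975 = -4761
-4761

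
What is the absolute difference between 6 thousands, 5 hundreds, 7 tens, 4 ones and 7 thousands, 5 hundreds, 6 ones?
Convert 6 thousands, 5 hundreds, 7 tens, 4 ones (place-value notation) → 6×1000 + 5×100 + 7×10 + 4 = 6574 (decimal)
Convert 7 thousands, 5 hundreds, 6 ones (place-value notation) → 7×1000 + 5×100 + 6 = 7506 (decimal)
Compute |6574 - 7506| = 932
932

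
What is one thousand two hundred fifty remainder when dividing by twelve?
Convert one thousand two hundred fifty (English words) → 1×1000 + 2×100 + 50 = 1250 (decimal)
Convert twelve (English words) → 12 (decimal)
Compute 1250 mod 12 = 2
2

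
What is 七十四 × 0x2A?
Convert 七十四 (Chinese numeral) → 7×10 + 4 = 74 (decimal)
Convert 0x2A (hexadecimal) → 2×16 + 10 = 42 (decimal)
Compute 74 × 42 = 3108
3108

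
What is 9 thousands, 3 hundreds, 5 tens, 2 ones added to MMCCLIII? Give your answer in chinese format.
Convert 9 thousands, 3 hundreds, 5 tens, 2 ones (place-value notation) → 9×1000 + 3×100 + 5×10 + 2 = 9352 (decimal)
Convert MMCCLIII (Roman numeral) → 1000 + 1000 + 100 + 100 + 50 + 1 + 1 + 1 = 2253 (decimal)
Compute 9352 + 2253 = 11605
Convert 11605 (decimal) → 11605 = 1×10000 + 1×1000 + 6×100 + 5 → 一万一千六百零五 (Chinese numeral)
一万一千六百零五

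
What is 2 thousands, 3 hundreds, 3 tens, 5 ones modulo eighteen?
Convert 2 thousands, 3 hundreds, 3 tens, 5 ones (place-value notation) → 2×1000 + 3×100 + 3×10 + 5 = 2335 (decimal)
Convert eighteen (English words) → 18 (decimal)
Compute 2335 mod 18 = 13
13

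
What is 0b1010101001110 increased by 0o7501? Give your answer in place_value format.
Convert 0b1010101001110 (binary) → 4096 + 1024 + 256 + 64 + 8 + 4 + 2 = 5454 (decimal)
Convert 0o7501 (octal) → 7×512 + 5×64 + 1 = 3905 (decimal)
Compute 5454 + 3905 = 9359
Convert 9359 (decimal) → 9359 = 9×1000 + 3×100 + 5×10 + 9 → 9 thousands, 3 hundreds, 5 tens, 9 ones (place-value notation)
9 thousands, 3 hundreds, 5 tens, 9 ones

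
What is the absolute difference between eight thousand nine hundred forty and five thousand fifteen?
Convert eight thousand nine hundred forty (English words) → 8×1000 + 9×100 + 40 = 8940 (decimal)
Convert five thousand fifteen (English words) → 5×1000 + 15 = 5015 (decimal)
Compute |8940 - 5015| = 3925
3925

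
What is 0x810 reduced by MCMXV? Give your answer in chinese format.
Convert 0x810 (hexadecimal) → 8×256 + 1×16 = 2064 (decimal)
Convert MCMXV (Roman numeral) → 1000 + 900 + 10 + 5 = 1915 (decimal)
Compute 2064 - 1915 = 149
Convert 149 (decimal) → 149 = 1×100 + 4×10 + 9 → 一百四十九 (Chinese numeral)
一百四十九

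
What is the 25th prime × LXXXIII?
Convert the 25th prime (prime index) → 97 (decimal)
Convert LXXXIII (Roman numeral) → 50 + 10 + 10 + 10 + 1 + 1 + 1 = 83 (decimal)
Compute 97 × 83 = 8051
8051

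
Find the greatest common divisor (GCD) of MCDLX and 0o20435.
Convert MCDLX (Roman numeral) → 1000 + 400 + 50 + 10 = 1460 (decimal)
Convert 0o20435 (octal) → 2×4096 + 4×64 + 3×8 + 5 = 8477 (decimal)
Compute gcd(1460, 8477) = 1
1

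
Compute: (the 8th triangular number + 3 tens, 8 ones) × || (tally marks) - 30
Convert the 8th triangular number (triangular index) → 8×9/2 = 36 (decimal)
Convert 3 tens, 8 ones (place-value notation) → 3×10 + 8 = 38 (decimal)
Convert || (tally marks) → 2 (decimal)
Expression in decimal: (36 + 38) × 2 - 30
Parentheses first: 36 + 38 = 74
Multiply: 74 × 2 = 148
Subtract: 148 - 30 = 118
118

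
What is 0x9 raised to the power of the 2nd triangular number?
Convert 0x9 (hexadecimal) → 9 (decimal)
Convert the 2nd triangular number (triangular index) → 2×3/2 = 3 (decimal)
Compute 9 ^ 3 = 729
729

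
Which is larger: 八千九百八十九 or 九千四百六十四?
Convert 八千九百八十九 (Chinese numeral) → 8×1000 + 9×100 + 8×10 + 9 = 8989 (decimal)
Convert 九千四百六十四 (Chinese numeral) → 9×1000 + 4×100 + 6×10 + 4 = 9464 (decimal)
Compare 8989 vs 9464: larger = 9464
9464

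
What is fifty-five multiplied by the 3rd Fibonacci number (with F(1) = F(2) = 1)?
Convert fifty-five (English words) → 55 (decimal)
Convert the 3rd Fibonacci number (with F(1) = F(2) = 1) (Fibonacci index) → 1, 1, 2 → 2 (decimal)
Compute 55 × 2 = 110
110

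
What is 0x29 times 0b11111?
Convert 0x29 (hexadecimal) → 2×16 + 9 = 41 (decimal)
Convert 0b11111 (binary) → 16 + 8 + 4 + 2 + 1 = 31 (decimal)
Compute 41 × 31 = 1271
1271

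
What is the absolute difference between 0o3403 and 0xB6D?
Convert 0o3403 (octal) → 3×512 + 4×64 + 3 = 1795 (decimal)
Convert 0xB6D (hexadecimal) → 11×256 + 6×16 + 13 = 2925 (decimal)
Compute |1795 - 2925| = 1130
1130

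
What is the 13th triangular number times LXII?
Convert the 13th triangular number (triangular index) → 13×14/2 = 91 (decimal)
Convert LXII (Roman numeral) → 50 + 10 + 1 + 1 = 62 (decimal)
Compute 91 × 62 = 5642
5642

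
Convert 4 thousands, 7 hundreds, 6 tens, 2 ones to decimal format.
Convert 4 thousands, 7 hundreds, 6 tens, 2 ones (place-value notation) → 4×1000 + 7×100 + 6×10 + 2 = 4762 (decimal)
4762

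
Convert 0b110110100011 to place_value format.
Convert 0b110110100011 (binary) → 2048 + 1024 + 256 + 128 + 32 + 2 + 1 = 3491 (decimal)
Convert 3491 (decimal) → 3491 = 3×1000 + 4×100 + 9×10 + 1 → 3 thousands, 4 hundreds, 9 tens, 1 one (place-value notation)
3 thousands, 4 hundreds, 9 tens, 1 one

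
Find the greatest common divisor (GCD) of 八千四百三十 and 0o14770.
Convert 八千四百三十 (Chinese numeral) → 8×1000 + 4×100 + 3×10 = 8430 (decimal)
Convert 0o14770 (octal) → 1×4096 + 4×512 + 7×64 + 7×8 = 6648 (decimal)
Compute gcd(8430, 6648) = 6
6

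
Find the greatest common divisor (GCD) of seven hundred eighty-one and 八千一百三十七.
Convert seven hundred eighty-one (English words) → 7×100 + 81 = 781 (decimal)
Convert 八千一百三十七 (Chinese numeral) → 8×1000 + 1×100 + 3×10 + 7 = 8137 (decimal)
Compute gcd(781, 8137) = 1
1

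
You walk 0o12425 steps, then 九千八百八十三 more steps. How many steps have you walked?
Convert 0o12425 (octal) → 1×4096 + 2×512 + 4×64 + 2×8 + 5 = 5397 (decimal)
Convert 九千八百八十三 (Chinese numeral) → 9×1000 + 8×100 + 8×10 + 3 = 9883 (decimal)
Compute 5397 + 9883 = 15280
15280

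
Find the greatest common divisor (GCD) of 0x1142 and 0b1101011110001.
Convert 0x1142 (hexadecimal) → 1×4096 + 1×256 + 4×16 + 2 = 4418 (decimal)
Convert 0b1101011110001 (binary) → 4096 + 2048 + 512 + 128 + 64 + 32 + 16 + 1 = 6897 (decimal)
Compute gcd(4418, 6897) = 1
1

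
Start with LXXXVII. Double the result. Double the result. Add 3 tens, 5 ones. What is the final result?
Convert LXXXVII (Roman numeral) → 50 + 10 + 10 + 10 + 5 + 1 + 1 = 87 (decimal)
Start: 87
87 × 2 = 174
174 × 2 = 348
Convert 3 tens, 5 ones (place-value notation) → 3×10 + 5 = 35 (decimal)
348 + 35 = 383
383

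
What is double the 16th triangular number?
The 16th triangular number = 16×17/2 = 136
Compute 136 × 2 = 272
272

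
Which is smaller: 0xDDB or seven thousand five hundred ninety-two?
Convert 0xDDB (hexadecimal) → 13×256 + 13×16 + 11 = 3547 (decimal)
Convert seven thousand five hundred ninety-two (English words) → 7×1000 + 5×100 + 92 = 7592 (decimal)
Compare 3547 vs 7592: smaller = 3547
3547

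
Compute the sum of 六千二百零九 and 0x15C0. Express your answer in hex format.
Convert 六千二百零九 (Chinese numeral) → 6×1000 + 2×100 + 9 = 6209 (decimal)
Convert 0x15C0 (hexadecimal) → 1×4096 + 5×256 + 12×16 = 5568 (decimal)
Compute 6209 + 5568 = 11777
Convert 11777 (decimal) → 11777 = 2×4096 + 14×256 + 1 → 0x2E01 (hexadecimal)
0x2E01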